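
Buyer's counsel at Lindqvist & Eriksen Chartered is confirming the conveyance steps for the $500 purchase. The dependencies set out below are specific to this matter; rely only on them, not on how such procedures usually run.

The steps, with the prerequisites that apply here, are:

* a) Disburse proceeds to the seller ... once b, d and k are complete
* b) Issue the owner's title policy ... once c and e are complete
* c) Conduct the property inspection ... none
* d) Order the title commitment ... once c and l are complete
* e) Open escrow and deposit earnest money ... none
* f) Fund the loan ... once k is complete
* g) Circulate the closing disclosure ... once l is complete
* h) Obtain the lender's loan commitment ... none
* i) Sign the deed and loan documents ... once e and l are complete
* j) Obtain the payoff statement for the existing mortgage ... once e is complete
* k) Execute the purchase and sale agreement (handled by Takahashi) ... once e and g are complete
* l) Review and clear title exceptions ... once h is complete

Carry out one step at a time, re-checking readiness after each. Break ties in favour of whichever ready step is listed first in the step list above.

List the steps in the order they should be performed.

Nothing is required for c, e and h. c is listed earlier → c first.
Ready: e and h. e is listed earlier → e.
b and j now also ready, so the ready set is {b, h, j}; b is listed earlier → b.
Ready: h and j. h is listed earlier → h.
j and l are both available; j is listed earlier → j.
Next only l has its prerequisites met → l.
d, g and i are all available; d is listed earlier → d.
Now g and i have their prerequisites met. g is listed earlier, so g next.
i and k are both available; i is listed earlier → i.
k is the only step now ready → k.
a and f are both available; a is listed earlier → a.
f needed k, now all done → f.

c, e, b, h, j, l, d, g, i, k, a, f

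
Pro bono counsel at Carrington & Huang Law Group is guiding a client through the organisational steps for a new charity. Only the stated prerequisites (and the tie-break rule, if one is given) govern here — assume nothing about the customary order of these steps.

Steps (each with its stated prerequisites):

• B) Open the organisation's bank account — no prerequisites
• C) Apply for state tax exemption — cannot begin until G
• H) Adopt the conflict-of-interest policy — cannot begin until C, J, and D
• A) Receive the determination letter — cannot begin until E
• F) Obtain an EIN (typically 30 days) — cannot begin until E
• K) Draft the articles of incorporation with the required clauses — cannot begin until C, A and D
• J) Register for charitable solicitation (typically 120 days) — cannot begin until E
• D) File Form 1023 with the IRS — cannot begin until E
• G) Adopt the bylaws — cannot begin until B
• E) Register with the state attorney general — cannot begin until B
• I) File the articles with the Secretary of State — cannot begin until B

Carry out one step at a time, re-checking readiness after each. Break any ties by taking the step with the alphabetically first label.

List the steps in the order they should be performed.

B, E, A, D, F, G, C, I, J, H, K

B has no prerequisites → B first.
E, G and I are all available; E has the earlier label → E.
Ready: A, D, F, G, I and J. A has the earlier label → A.
Ready: D, F, G, I and J. D has the earlier label → D.
F, G, I and J are all available; F has the earlier label → F.
Now G, I and J have their prerequisites met. G has the earlier label, so G next.
C, I and J are all available; C has the earlier label → C.
I, J and K are all available; I has the earlier label → I.
J and K are both available; J has the earlier label → J.
H now also ready, so the ready set is {H, K}; H has the earlier label → H.
K needed A, C and D, now all done → K.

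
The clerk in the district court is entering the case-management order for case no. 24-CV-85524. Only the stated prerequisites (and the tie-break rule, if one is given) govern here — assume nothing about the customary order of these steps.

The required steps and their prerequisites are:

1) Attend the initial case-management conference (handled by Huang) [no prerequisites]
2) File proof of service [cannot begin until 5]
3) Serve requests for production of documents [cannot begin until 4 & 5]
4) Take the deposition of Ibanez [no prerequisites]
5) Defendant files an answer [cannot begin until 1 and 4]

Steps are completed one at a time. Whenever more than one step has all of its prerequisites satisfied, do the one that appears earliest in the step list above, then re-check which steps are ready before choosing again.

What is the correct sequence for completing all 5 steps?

1 4 5 2 3

Nothing is required for 1 and 4. 1 is listed earlier → 1 first.
That leaves 4 as the only ready step → 4.
That leaves 5 as the only ready step → 5.
2 and 3 are both available; 2 is listed earlier → 2.
3 needed 4 and 5, now all done → 3.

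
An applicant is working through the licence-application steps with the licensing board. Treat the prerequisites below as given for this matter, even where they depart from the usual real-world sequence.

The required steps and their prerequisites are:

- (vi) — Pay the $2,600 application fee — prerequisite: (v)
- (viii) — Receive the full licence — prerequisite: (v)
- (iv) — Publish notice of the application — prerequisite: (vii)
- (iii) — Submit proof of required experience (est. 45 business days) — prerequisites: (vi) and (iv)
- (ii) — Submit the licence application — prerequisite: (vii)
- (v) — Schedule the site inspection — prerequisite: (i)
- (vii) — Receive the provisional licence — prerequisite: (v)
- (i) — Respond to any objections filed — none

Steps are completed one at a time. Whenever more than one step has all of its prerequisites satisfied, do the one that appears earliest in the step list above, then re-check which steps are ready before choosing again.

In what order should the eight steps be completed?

(i), (v), (vi), (viii), (vii), (iv), (iii), (ii)

(i) is the only step with nothing outstanding, so it goes first.
That leaves (v) as the only ready step → (v).
Ready: (vi), (viii) and (vii). (vi) is listed earlier → (vi).
Now (viii) and (vii) have their prerequisites met. (viii) is listed earlier, so (viii) next.
(vii) needed (v), now all done → (vii).
Ready: (iv) and (ii). (iv) is listed earlier → (iv).
(iii) now also ready, so the ready set is {(iii), (ii)}; (iii) is listed earlier → (iii).
That leaves (ii) as the only ready step → (ii).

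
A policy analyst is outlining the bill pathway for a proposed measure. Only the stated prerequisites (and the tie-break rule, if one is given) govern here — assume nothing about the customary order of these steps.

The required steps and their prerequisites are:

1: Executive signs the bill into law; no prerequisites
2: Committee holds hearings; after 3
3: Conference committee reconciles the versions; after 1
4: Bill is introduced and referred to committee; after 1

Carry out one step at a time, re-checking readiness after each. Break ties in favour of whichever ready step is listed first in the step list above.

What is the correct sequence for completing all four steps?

1, 3, 2, 4

1 is the only step with nothing outstanding, so it goes first.
Ready: 3 and 4. 3 is listed earlier → 3.
2 now also ready, so the ready set is {2, 4}; 2 is listed earlier → 2.
Next only 4 has its prerequisites met → 4.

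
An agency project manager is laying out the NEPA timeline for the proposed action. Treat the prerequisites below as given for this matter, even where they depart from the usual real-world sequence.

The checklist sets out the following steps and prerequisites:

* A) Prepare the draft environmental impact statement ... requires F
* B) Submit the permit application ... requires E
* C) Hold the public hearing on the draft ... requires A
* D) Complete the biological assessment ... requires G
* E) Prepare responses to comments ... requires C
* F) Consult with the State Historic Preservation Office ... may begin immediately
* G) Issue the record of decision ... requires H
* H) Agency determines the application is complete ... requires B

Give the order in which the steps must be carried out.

F, A, C, E, B, H, G, D

F has no prerequisites → F first.
That leaves A as the only ready step → A.
C needed A, now all done → C.
E needed C, now all done → E.
B needed E, now all done → B.
H is the only step now ready → H.
G needed H, now all done → G.
D needed G, now all done → D.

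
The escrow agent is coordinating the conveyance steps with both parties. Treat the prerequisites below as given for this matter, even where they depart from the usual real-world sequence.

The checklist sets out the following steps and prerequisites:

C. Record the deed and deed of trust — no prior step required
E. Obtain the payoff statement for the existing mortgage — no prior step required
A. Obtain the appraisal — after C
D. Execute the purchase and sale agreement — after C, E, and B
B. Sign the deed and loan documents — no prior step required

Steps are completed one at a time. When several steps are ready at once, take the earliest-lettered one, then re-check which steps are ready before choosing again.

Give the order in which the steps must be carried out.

B, C, A, E, D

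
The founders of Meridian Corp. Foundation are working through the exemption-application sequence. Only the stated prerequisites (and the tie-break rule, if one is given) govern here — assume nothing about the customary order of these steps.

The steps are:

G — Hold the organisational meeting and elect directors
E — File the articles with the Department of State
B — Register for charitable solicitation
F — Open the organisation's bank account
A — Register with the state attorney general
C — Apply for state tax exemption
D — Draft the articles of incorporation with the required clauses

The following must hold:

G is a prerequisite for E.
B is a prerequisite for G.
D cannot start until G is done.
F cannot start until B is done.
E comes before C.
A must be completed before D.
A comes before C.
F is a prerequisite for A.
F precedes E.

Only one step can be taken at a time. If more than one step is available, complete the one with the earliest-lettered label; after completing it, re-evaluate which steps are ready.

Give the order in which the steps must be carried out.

B, F, A, G, D, E, C

Only B has no prerequisites, so it is first.
Now F and G have their prerequisites met. F has the earlier label, so F next.
Now A and G have their prerequisites met. A has the earlier label, so A next.
G needed B, now all done → G.
D and E are both available; D has the earlier label → D.
E is the only step now ready → E.
C needed A and E, now all done → C.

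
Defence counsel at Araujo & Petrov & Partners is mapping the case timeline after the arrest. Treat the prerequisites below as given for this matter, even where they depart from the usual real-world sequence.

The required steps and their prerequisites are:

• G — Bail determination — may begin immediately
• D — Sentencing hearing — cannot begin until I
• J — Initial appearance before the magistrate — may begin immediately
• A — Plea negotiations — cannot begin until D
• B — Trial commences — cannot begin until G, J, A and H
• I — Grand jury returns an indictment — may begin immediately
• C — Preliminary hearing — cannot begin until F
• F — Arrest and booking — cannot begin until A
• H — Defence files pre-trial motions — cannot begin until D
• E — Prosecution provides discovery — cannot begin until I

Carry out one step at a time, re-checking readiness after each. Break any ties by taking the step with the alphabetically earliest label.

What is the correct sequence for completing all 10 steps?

Nothing is required for G, I and J. G has the earlier label → G first.
Ready: I and J. I has the earlier label → I.
Ready: D, E and J. D has the earlier label → D.
A and H now also ready, so the ready set is {A, E, H, J}; A has the earlier label → A.
E, F, H and J are all available; E has the earlier label → E.
Ready: F, H and J. F has the earlier label → F.
Now C, H and J have their prerequisites met. C has the earlier label, so C next.
Now H and J have their prerequisites met. H has the earlier label, so H next.
Next only J has its prerequisites met → J.
Next only B has its prerequisites met → B.

G, I, D, A, E, F, C, H, J, B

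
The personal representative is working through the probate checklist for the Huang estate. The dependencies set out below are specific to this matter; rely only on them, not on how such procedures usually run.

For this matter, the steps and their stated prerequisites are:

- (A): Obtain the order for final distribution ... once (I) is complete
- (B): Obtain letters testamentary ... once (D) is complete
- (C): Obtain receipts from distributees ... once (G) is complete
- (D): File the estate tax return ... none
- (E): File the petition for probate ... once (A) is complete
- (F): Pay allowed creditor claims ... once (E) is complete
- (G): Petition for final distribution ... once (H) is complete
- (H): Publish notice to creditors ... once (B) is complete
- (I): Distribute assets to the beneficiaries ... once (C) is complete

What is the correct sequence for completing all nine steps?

(D) has no prerequisites → (D) first.
Next only (B) has its prerequisites met → (B).
Next only (H) has its prerequisites met → (H).
Next only (G) has its prerequisites met → (G).
(C) is the only step now ready → (C).
(I) needed (C), now all done → (I).
(A) is the only step now ready → (A).
(E) needed (A), now all done → (E).
(F) needed (E), now all done → (F).

(D) (B) (H) (G) (C) (I) (A) (E) (F)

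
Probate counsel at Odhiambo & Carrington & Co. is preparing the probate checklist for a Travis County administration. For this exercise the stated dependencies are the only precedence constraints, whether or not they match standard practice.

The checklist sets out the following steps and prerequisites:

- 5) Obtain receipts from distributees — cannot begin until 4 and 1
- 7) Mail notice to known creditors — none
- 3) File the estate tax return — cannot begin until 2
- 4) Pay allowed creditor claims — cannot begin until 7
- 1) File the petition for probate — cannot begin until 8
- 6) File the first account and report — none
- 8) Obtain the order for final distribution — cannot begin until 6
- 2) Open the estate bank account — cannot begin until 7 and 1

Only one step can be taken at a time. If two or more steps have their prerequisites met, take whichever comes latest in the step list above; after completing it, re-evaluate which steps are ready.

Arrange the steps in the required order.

6 → 8 → 1 → 7 → 2 → 4 → 3 → 5

Nothing is required for 6 and 7. 6 is listed later → 6 first.
Now 8 and 7 have their prerequisites met. 8 is listed later, so 8 next.
Ready: 1 and 7. 1 is listed later → 1.
That leaves 7 as the only ready step → 7.
Now 2 and 4 have their prerequisites met. 2 is listed later, so 2 next.
Now 4 and 3 have their prerequisites met. 4 is listed later, so 4 next.
Now 3 and 5 have their prerequisites met. 3 is listed later, so 3 next.
5 is the only step now ready → 5.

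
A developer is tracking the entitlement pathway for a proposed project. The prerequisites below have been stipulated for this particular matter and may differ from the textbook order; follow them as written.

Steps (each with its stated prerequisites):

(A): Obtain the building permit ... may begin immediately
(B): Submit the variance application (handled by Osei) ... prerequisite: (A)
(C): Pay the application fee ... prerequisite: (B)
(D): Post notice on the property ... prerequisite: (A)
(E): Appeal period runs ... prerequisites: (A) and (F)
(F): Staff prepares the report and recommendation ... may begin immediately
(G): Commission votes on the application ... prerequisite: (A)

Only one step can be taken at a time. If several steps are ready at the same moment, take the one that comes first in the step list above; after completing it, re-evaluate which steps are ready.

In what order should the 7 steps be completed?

(A) and (F) have no prerequisites; (A) is listed earlier, so (A) is first.
Now (B), (D), (F) and (G) have their prerequisites met. (B) is listed earlier, so (B) next.
Ready: (C), (D), (F) and (G). (C) is listed earlier → (C).
Ready: (D), (F) and (G). (D) is listed earlier → (D).
Now (F) and (G) have their prerequisites met. (F) is listed earlier, so (F) next.
(E) and (G) are both available; (E) is listed earlier → (E).
Next only (G) has its prerequisites met → (G).

(A) → (B) → (C) → (D) → (F) → (E) → (G)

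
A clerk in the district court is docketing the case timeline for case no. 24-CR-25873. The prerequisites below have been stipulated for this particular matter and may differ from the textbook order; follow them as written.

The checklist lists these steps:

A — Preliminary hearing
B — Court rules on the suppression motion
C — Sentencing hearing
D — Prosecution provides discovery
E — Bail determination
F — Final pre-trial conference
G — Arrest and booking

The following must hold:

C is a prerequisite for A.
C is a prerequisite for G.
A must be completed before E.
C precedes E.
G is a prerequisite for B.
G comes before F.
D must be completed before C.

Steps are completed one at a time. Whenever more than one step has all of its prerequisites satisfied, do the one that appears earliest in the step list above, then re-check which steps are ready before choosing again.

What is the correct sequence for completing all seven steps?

D, C, A, E, G, B, F

Only D has no prerequisites, so it is first.
Next only C has its prerequisites met → C.
Now A and G have their prerequisites met. A is listed earlier, so A next.
Ready: E and G. E is listed earlier → E.
G needed C, now all done → G.
Now B and F have their prerequisites met. B is listed earlier, so B next.
F needed G, now all done → F.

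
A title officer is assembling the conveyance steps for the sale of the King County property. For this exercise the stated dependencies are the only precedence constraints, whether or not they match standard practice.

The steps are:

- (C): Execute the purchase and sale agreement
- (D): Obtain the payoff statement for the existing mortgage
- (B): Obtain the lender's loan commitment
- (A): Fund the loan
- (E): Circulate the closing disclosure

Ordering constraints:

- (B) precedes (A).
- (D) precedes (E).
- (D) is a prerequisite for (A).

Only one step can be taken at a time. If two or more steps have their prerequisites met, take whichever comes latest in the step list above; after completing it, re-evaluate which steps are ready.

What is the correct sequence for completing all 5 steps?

(B), (D), (E), (A), (C)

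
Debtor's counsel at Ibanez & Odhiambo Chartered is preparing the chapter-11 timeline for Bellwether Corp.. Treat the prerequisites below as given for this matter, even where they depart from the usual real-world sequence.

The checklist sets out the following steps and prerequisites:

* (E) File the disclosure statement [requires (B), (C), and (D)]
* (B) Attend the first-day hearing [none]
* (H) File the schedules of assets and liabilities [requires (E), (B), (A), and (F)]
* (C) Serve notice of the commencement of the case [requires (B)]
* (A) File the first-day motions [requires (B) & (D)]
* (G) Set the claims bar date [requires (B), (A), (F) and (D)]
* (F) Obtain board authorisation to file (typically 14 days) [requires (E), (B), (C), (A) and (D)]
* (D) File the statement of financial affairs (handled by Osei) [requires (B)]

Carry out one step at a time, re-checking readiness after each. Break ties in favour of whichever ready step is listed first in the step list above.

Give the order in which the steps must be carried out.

(B), (C), (D), (E), (A), (F), (H), (G)

Only (B) has no prerequisites, so it is first.
Ready: (C) and (D). (C) is listed earlier → (C).
(D) needed (B), now all done → (D).
Now (E) and (A) have their prerequisites met. (E) is listed earlier, so (E) next.
(A) is the only step now ready → (A).
(F) needed (E), (B), (C), (A) and (D), now all done → (F).
Ready: (H) and (G). (H) is listed earlier → (H).
(G) needed (B), (A), (F) and (D), now all done → (G).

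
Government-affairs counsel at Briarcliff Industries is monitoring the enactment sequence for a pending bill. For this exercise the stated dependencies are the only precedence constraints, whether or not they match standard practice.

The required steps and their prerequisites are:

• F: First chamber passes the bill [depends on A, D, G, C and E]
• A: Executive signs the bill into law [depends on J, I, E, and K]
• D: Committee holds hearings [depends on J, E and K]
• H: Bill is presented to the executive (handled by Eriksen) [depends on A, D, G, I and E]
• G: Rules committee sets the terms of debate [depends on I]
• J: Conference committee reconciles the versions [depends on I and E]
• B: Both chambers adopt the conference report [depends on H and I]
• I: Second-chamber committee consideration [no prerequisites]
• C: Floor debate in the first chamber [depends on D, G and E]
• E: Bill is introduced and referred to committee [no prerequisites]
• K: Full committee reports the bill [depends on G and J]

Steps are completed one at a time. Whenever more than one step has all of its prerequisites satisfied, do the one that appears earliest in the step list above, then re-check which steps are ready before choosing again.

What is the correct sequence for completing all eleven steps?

I G E J K A D H B C F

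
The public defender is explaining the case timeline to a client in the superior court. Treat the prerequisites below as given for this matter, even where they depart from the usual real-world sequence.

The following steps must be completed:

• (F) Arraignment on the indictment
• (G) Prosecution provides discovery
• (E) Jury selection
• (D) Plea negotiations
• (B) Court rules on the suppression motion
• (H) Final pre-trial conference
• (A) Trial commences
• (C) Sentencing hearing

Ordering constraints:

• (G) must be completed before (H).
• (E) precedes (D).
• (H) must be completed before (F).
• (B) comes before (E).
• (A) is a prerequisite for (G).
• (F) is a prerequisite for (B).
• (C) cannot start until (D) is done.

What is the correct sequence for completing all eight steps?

(A) → (G) → (H) → (F) → (B) → (E) → (D) → (C)

(A) has no prerequisites → (A) first.
That leaves (G) as the only ready step → (G).
(H) needed (G), now all done → (H).
That leaves (F) as the only ready step → (F).
(B) needed (F), now all done → (B).
(E) needed (B), now all done → (E).
(D) needed (E), now all done → (D).
(C) is the only step now ready → (C).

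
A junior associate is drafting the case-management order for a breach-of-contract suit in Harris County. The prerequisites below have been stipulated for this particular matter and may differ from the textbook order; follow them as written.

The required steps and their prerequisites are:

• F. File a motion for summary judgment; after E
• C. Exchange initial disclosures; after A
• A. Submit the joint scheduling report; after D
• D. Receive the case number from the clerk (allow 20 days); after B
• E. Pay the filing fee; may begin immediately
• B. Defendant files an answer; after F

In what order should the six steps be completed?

E has no prerequisites → E first.
F is the only step now ready → F.
B needed F, now all done → B.
Next only D has its prerequisites met → D.
That leaves A as the only ready step → A.
C is the only step now ready → C.

E, F, B, D, A, C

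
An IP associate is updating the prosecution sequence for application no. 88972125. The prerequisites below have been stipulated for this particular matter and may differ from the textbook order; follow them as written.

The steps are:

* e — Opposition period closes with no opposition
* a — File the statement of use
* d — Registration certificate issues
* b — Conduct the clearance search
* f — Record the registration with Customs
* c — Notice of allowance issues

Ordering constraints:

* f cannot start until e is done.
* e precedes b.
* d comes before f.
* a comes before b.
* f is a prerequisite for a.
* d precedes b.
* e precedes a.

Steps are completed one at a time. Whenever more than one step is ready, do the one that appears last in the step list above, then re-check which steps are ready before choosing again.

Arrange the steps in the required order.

c, d and e have no prerequisites; c is listed later, so c is first.
Ready: d and e. d is listed later → d.
e is the only step now ready → e.
f is the only step now ready → f.
a needed f and e, now all done → a.
b needed d, a and e, now all done → b.

c, d, e, f, a, b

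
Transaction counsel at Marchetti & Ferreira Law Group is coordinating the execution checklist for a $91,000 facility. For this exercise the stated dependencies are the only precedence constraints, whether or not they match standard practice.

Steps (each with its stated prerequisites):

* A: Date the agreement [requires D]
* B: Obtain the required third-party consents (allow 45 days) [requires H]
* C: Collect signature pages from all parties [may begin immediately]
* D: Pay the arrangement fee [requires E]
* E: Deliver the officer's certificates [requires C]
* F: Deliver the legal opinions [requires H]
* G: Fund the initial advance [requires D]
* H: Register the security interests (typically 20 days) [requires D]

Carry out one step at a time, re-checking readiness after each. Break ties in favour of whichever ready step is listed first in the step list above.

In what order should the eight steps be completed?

C is the only step with nothing outstanding, so it goes first.
Next only E has its prerequisites met → E.
D needed E, now all done → D.
Now A, G and H have their prerequisites met. A is listed earlier, so A next.
G and H are both available; G is listed earlier → G.
That leaves H as the only ready step → H.
Ready: B and F. B is listed earlier → B.
F is the only step now ready → F.

C, E, D, A, G, H, B, F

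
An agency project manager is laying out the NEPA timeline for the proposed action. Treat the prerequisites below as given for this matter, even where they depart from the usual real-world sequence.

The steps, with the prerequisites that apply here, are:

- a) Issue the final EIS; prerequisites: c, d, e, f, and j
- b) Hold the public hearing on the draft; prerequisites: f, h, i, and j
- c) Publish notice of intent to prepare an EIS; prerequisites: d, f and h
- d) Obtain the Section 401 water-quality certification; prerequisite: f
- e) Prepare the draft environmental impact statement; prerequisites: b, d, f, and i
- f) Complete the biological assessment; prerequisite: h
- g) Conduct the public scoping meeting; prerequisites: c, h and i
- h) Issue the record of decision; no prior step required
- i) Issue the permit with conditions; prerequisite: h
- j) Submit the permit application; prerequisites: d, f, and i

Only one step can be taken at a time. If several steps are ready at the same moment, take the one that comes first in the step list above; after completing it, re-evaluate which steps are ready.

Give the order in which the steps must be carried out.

h is the only step with nothing outstanding, so it goes first.
Ready: f and i. f is listed earlier → f.
Ready: d and i. d is listed earlier → d.
c now also ready, so the ready set is {c, i}; c is listed earlier → c.
That leaves i as the only ready step → i.
Ready: g and j. g is listed earlier → g.
j needed d, f and i, now all done → j.
b is the only step now ready → b.
That leaves e as the only ready step → e.
Next only a has its prerequisites met → a.

h f d c i g j b e a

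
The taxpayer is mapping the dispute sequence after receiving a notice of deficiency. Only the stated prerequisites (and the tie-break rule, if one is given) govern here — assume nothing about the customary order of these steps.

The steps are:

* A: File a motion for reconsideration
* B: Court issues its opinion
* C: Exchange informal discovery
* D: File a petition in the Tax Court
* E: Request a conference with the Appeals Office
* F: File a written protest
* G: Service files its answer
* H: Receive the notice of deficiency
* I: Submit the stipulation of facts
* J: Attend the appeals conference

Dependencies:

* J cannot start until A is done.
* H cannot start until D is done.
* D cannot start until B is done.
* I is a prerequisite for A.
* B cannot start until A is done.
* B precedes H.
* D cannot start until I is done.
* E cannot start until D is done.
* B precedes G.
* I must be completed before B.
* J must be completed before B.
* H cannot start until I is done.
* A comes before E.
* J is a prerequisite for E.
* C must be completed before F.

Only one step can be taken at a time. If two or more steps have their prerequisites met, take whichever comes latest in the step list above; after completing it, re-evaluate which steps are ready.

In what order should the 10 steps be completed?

I, C, F, A, J, B, G, D, H, E

Nothing is required for I and C. I is listed later → I first.
A now also ready, so the ready set is {C, A}; C is listed later → C.
F and A are both available; F is listed later → F.
A needed I, now all done → A.
J needed A, now all done → J.
B needed J, I and A, now all done → B.
G and D are both available; G is listed later → G.
That leaves D as the only ready step → D.
Now H and E have their prerequisites met. H is listed later, so H next.
E is the only step now ready → E.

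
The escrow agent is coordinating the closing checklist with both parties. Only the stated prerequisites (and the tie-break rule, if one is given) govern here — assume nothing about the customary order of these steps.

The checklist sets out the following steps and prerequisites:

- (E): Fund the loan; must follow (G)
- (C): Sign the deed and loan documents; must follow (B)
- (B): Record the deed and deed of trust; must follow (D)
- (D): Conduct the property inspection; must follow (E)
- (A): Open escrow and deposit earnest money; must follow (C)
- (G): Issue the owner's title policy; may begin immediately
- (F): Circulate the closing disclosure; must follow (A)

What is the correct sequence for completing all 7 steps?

(G) has no prerequisites → (G) first.
That leaves (E) as the only ready step → (E).
(D) is the only step now ready → (D).
Next only (B) has its prerequisites met → (B).
Next only (C) has its prerequisites met → (C).
Next only (A) has its prerequisites met → (A).
That leaves (F) as the only ready step → (F).

(G) → (E) → (D) → (B) → (C) → (A) → (F)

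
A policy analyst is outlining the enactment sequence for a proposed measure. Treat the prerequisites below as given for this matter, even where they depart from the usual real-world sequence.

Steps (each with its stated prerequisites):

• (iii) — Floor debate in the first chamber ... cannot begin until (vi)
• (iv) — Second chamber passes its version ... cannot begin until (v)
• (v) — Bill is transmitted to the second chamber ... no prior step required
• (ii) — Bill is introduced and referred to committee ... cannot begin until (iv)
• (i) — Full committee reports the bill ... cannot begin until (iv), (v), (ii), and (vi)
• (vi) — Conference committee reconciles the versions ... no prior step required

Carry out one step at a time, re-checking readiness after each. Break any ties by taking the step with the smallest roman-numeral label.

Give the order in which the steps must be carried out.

(v), (iv), (ii), (vi), (i), (iii)

Nothing is required for (v) and (vi). (v) has the earlier label → (v) first.
Ready: (iv) and (vi). (iv) has the earlier label → (iv).
Now (ii) and (vi) have their prerequisites met. (ii) has the earlier label, so (ii) next.
(vi) is the only step now ready → (vi).
Now (i) and (iii) have their prerequisites met. (i) has the earlier label, so (i) next.
(iii) needed (vi), now all done → (iii).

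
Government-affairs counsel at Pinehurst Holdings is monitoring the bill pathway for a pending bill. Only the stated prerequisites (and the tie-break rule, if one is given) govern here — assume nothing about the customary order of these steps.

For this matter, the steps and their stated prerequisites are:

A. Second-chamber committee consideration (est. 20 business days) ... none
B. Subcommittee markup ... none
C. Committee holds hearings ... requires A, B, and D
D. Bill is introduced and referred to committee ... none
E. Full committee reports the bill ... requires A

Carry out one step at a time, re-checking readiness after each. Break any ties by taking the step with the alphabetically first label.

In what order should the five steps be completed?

A, B, D, C, E

Nothing is required for A, B and D. A has the earlier label → A first.
Ready: B, D and E. B has the earlier label → B.
Ready: D and E. D has the earlier label → D.
C now also ready, so the ready set is {C, E}; C has the earlier label → C.
E needed A, now all done → E.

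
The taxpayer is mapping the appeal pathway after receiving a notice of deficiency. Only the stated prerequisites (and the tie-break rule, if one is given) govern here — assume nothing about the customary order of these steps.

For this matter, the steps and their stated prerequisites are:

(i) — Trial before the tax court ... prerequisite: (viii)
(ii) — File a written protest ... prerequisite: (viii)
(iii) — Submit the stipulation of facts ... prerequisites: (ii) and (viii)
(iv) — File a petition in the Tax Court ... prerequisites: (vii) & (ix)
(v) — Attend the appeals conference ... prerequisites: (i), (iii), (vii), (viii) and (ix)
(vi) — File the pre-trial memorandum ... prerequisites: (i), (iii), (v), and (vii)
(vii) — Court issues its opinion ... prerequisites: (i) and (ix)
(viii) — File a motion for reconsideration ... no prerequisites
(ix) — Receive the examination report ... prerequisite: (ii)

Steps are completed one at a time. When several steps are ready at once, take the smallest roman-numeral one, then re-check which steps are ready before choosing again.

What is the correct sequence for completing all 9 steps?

(viii) is the only step with nothing outstanding, so it goes first.
Now (i) and (ii) have their prerequisites met. (i) has the earlier label, so (i) next.
(ii) needed (viii), now all done → (ii).
(iii) and (ix) are both available; (iii) has the earlier label → (iii).
That leaves (ix) as the only ready step → (ix).
(vii) needed (i) and (ix), now all done → (vii).
Now (iv) and (v) have their prerequisites met. (iv) has the earlier label, so (iv) next.
(v) is the only step now ready → (v).
That leaves (vi) as the only ready step → (vi).

(viii), (i), (ii), (iii), (ix), (vii), (iv), (v), (vi)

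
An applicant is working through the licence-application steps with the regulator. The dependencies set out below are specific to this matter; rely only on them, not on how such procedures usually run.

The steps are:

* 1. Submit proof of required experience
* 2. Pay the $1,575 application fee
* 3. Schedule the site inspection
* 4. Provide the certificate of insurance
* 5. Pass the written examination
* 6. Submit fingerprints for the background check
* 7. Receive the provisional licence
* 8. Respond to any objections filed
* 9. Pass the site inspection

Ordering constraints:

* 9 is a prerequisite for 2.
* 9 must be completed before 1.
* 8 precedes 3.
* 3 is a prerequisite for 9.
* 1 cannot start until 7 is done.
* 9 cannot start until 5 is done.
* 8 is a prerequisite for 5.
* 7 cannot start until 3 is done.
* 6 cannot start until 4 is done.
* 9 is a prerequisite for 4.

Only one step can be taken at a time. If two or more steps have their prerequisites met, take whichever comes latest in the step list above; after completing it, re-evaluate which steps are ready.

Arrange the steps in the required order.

8 is the only step with nothing outstanding, so it goes first.
5 and 3 are both available; 5 is listed later → 5.
Next only 3 has its prerequisites met → 3.
Now 9 and 7 have their prerequisites met. 9 is listed later, so 9 next.
Ready: 7, 4 and 2. 7 is listed later → 7.
4, 2 and 1 are all available; 4 is listed later → 4.
Ready: 6, 2 and 1. 6 is listed later → 6.
Ready: 2 and 1. 2 is listed later → 2.
1 needed 9 and 7, now all done → 1.

8 → 5 → 3 → 9 → 7 → 4 → 6 → 2 → 1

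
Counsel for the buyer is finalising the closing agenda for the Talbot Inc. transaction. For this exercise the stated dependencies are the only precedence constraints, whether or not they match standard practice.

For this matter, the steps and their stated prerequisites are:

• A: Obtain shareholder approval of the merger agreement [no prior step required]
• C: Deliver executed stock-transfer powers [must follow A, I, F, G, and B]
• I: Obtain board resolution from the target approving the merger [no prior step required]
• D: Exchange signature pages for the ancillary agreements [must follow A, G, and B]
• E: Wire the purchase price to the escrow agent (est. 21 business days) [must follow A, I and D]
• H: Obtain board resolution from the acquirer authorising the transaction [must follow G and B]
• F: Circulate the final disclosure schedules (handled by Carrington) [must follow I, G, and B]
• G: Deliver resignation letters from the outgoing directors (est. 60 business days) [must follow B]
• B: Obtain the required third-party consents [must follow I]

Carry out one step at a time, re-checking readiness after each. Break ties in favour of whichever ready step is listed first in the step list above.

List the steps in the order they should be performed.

Nothing is required for A and I. A is listed earlier → A first.
I is the only step now ready → I.
B is the only step now ready → B.
That leaves G as the only ready step → G.
D, H and F are all available; D is listed earlier → D.
E now also ready, so the ready set is {E, H, F}; E is listed earlier → E.
Ready: H and F. H is listed earlier → H.
Next only F has its prerequisites met → F.
That leaves C as the only ready step → C.

A, I, B, G, D, E, H, F, C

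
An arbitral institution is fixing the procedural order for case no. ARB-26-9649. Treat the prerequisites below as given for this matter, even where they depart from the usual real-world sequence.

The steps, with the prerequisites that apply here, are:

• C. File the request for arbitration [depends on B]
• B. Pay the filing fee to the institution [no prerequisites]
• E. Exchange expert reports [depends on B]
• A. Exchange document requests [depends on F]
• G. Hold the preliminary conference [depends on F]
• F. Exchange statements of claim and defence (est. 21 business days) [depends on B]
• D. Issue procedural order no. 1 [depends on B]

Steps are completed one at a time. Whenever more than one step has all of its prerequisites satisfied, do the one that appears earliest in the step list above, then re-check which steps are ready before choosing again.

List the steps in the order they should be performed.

B → C → E → F → A → G → D

B is the only step with nothing outstanding, so it goes first.
C, E, F and D are all available; C is listed earlier → C.
Now E, F and D have their prerequisites met. E is listed earlier, so E next.
F and D are both available; F is listed earlier → F.
Now A, G and D have their prerequisites met. A is listed earlier, so A next.
Now G and D have their prerequisites met. G is listed earlier, so G next.
D needed B, now all done → D.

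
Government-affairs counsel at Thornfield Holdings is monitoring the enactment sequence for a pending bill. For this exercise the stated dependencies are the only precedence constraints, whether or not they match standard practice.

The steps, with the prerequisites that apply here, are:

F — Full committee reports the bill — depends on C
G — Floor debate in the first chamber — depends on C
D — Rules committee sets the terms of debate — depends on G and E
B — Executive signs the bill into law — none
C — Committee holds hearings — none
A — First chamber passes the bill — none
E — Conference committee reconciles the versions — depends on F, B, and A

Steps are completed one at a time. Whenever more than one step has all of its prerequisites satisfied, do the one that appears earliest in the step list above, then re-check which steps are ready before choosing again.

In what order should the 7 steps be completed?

B, C and A have no prerequisites; B is listed earlier, so B is first.
C and A are both available; C is listed earlier → C.
F and G now also ready, so the ready set is {F, G, A}; F is listed earlier → F.
Ready: G and A. G is listed earlier → G.
Next only A has its prerequisites met → A.
E is the only step now ready → E.
Next only D has its prerequisites met → D.

B, C, F, G, A, E, D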